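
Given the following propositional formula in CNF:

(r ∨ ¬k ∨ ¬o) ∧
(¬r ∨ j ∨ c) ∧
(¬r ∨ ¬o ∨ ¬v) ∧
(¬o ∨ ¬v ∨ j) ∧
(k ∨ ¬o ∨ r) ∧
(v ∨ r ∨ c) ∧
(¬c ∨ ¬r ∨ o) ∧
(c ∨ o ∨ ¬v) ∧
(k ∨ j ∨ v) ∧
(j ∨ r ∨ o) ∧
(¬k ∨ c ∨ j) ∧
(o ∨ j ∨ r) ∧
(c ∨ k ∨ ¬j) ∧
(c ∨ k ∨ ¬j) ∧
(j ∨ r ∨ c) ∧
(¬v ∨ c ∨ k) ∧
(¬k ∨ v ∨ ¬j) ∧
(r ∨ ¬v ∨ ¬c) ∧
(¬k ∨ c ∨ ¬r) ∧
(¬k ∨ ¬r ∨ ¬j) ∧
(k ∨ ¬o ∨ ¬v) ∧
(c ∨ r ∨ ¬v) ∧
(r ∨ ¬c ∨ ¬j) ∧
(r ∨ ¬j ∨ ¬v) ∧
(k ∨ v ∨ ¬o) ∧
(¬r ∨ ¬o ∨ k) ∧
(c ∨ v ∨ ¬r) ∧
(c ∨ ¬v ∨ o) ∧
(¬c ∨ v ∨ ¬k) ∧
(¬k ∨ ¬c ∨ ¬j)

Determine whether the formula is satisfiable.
No

No, the formula is not satisfiable.

No assignment of truth values to the variables can make all 30 clauses true simultaneously.

The formula is UNSAT (unsatisfiable).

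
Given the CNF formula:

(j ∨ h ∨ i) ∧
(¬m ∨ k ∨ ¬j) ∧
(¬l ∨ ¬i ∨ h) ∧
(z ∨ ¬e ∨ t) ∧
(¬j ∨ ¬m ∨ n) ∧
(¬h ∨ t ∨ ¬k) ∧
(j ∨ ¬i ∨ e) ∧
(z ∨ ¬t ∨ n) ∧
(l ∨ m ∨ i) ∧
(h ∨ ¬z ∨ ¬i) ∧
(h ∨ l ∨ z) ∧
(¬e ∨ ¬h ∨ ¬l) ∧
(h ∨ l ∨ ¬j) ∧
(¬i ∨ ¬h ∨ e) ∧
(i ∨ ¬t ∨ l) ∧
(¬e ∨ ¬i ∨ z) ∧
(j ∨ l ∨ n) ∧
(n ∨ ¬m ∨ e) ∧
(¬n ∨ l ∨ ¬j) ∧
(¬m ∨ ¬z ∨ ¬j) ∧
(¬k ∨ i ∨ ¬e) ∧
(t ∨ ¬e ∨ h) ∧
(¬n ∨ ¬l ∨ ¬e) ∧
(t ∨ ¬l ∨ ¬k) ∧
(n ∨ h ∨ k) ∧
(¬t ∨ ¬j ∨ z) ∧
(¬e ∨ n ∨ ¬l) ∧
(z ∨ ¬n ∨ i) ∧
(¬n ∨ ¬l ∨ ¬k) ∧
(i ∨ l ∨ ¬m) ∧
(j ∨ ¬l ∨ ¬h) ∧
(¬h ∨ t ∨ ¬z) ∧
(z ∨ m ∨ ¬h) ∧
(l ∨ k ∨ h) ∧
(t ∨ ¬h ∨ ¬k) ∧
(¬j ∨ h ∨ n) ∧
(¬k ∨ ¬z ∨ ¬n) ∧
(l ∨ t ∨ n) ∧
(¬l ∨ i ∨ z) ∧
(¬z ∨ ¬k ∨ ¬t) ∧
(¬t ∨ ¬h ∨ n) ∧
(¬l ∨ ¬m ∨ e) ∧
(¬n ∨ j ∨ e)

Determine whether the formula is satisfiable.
Yes

Yes, the formula is satisfiable.

One satisfying assignment is: l=True, z=True, i=False, k=False, h=False, m=False, t=False, n=True, j=True, e=False

Verification: With this assignment, all 43 clauses evaluate to true.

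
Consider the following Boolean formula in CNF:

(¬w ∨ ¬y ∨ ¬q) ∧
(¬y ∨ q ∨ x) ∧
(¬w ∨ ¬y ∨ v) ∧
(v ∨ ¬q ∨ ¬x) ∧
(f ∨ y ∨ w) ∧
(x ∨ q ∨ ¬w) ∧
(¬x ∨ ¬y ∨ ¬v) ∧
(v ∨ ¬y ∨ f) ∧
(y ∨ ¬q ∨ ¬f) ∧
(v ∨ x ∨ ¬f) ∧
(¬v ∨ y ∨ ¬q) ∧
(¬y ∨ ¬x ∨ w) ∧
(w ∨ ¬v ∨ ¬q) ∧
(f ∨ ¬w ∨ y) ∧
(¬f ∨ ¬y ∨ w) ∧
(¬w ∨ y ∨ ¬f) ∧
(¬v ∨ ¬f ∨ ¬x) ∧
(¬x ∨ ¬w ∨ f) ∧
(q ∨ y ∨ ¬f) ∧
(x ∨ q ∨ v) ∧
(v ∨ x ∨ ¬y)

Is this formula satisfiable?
No

No, the formula is not satisfiable.

No assignment of truth values to the variables can make all 21 clauses true simultaneously.

The formula is UNSAT (unsatisfiable).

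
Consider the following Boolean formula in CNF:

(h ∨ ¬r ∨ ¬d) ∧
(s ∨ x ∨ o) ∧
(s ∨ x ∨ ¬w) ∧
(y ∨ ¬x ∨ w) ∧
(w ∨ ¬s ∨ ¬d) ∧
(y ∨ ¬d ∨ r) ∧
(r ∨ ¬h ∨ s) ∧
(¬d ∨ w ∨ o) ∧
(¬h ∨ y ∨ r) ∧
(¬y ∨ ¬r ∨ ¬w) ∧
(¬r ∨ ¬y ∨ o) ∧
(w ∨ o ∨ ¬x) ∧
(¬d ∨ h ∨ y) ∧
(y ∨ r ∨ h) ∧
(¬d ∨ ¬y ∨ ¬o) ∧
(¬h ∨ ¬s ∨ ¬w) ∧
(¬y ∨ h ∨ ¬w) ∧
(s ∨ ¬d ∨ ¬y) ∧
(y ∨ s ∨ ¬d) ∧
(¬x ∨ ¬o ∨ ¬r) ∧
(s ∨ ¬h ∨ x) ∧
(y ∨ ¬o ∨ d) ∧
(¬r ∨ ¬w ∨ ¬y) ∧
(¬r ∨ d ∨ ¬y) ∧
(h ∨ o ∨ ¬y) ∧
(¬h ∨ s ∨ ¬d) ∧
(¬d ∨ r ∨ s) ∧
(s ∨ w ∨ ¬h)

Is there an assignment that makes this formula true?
Yes

Yes, the formula is satisfiable.

One satisfying assignment is: o=False, y=False, x=False, r=True, d=False, w=False, h=False, s=True

Verification: With this assignment, all 28 clauses evaluate to true.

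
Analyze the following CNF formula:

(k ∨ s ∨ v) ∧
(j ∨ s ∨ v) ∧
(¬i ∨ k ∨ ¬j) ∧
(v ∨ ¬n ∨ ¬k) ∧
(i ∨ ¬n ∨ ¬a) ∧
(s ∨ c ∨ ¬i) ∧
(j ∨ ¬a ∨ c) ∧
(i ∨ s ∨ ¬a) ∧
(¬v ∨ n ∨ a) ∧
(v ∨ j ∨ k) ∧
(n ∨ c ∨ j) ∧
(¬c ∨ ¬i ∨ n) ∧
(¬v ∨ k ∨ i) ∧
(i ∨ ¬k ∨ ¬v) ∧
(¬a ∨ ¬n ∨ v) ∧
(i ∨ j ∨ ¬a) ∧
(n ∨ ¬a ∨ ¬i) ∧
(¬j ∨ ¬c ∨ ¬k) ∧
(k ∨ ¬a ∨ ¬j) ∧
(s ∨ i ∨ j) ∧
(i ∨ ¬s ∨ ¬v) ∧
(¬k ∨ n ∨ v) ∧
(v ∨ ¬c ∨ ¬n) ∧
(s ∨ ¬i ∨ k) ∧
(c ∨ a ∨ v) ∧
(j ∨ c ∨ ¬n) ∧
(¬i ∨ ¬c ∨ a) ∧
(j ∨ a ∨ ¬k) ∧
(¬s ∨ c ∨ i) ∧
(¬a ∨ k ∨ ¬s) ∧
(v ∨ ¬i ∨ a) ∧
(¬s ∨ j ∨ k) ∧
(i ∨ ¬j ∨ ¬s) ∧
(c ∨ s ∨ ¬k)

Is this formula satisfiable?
Yes

Yes, the formula is satisfiable.

One satisfying assignment is: i=True, s=True, k=True, n=True, j=True, c=False, a=True, v=True

Verification: With this assignment, all 34 clauses evaluate to true.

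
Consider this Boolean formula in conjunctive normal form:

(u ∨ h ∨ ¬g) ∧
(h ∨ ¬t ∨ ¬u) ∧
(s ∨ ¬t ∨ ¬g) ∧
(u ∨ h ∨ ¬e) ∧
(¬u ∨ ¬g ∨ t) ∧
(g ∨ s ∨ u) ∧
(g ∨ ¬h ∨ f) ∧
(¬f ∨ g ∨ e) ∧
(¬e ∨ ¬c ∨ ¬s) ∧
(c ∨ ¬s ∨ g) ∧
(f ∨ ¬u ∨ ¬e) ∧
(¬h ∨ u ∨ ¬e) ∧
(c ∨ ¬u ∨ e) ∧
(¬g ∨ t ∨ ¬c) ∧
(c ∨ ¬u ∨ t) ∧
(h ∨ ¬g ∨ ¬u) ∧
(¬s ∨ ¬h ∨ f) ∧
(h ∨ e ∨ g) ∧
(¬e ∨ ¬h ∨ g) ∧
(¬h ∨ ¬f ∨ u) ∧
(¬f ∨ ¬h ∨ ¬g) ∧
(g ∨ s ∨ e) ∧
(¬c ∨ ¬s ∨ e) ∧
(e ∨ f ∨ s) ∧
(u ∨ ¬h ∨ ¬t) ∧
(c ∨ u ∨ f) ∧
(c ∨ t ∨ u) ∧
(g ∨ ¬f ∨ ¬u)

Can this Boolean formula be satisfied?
No

No, the formula is not satisfiable.

No assignment of truth values to the variables can make all 28 clauses true simultaneously.

The formula is UNSAT (unsatisfiable).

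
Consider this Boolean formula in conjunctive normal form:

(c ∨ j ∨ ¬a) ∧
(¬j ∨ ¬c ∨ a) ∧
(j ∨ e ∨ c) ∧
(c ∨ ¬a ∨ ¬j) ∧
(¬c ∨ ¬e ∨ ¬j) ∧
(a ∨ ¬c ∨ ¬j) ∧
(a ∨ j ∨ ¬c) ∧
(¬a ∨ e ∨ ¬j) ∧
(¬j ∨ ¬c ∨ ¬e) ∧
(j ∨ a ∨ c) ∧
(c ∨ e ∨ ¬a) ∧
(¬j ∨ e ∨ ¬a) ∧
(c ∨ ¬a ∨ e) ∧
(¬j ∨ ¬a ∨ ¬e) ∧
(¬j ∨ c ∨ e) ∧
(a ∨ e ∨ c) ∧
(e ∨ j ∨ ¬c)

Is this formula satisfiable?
Yes

Yes, the formula is satisfiable.

One satisfying assignment is: a=False, c=False, j=True, e=True

Verification: With this assignment, all 17 clauses evaluate to true.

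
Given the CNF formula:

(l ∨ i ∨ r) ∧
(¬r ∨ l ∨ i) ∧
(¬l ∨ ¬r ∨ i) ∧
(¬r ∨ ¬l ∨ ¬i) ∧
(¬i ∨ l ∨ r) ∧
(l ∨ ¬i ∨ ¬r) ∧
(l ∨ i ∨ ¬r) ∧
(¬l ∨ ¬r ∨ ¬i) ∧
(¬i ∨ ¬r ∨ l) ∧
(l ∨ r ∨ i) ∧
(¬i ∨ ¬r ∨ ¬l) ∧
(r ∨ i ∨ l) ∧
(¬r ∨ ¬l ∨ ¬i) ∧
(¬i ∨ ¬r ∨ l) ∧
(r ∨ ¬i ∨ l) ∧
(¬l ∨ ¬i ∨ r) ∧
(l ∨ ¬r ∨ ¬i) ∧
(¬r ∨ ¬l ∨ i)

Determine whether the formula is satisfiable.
Yes

Yes, the formula is satisfiable.

One satisfying assignment is: r=False, i=False, l=True

Verification: With this assignment, all 18 clauses evaluate to true.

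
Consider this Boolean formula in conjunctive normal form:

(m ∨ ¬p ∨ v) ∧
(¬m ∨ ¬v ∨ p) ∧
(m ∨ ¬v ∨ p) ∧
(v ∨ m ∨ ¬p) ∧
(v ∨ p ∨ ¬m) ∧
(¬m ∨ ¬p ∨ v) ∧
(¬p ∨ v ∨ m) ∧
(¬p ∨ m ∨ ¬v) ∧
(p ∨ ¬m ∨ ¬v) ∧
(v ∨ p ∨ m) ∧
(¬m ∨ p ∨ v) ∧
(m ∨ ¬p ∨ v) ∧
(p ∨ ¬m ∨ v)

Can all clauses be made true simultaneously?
Yes

Yes, the formula is satisfiable.

One satisfying assignment is: v=True, p=True, m=True

Verification: With this assignment, all 13 clauses evaluate to true.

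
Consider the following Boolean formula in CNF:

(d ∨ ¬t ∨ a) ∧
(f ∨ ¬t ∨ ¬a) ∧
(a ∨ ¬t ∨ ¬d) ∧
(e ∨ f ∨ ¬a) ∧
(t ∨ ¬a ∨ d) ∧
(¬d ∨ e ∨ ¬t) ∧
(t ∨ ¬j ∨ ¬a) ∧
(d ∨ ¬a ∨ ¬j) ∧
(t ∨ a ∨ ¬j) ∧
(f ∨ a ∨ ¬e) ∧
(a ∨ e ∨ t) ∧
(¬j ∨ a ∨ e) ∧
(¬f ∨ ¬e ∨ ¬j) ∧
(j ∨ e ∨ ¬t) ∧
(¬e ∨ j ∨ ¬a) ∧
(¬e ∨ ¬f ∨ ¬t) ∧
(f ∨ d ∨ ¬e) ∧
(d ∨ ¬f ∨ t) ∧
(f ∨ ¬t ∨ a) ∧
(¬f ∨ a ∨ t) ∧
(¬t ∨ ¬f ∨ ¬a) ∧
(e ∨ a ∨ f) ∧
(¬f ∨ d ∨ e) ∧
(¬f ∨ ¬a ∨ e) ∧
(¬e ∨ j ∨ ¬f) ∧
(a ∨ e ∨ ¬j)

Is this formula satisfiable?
No

No, the formula is not satisfiable.

No assignment of truth values to the variables can make all 26 clauses true simultaneously.

The formula is UNSAT (unsatisfiable).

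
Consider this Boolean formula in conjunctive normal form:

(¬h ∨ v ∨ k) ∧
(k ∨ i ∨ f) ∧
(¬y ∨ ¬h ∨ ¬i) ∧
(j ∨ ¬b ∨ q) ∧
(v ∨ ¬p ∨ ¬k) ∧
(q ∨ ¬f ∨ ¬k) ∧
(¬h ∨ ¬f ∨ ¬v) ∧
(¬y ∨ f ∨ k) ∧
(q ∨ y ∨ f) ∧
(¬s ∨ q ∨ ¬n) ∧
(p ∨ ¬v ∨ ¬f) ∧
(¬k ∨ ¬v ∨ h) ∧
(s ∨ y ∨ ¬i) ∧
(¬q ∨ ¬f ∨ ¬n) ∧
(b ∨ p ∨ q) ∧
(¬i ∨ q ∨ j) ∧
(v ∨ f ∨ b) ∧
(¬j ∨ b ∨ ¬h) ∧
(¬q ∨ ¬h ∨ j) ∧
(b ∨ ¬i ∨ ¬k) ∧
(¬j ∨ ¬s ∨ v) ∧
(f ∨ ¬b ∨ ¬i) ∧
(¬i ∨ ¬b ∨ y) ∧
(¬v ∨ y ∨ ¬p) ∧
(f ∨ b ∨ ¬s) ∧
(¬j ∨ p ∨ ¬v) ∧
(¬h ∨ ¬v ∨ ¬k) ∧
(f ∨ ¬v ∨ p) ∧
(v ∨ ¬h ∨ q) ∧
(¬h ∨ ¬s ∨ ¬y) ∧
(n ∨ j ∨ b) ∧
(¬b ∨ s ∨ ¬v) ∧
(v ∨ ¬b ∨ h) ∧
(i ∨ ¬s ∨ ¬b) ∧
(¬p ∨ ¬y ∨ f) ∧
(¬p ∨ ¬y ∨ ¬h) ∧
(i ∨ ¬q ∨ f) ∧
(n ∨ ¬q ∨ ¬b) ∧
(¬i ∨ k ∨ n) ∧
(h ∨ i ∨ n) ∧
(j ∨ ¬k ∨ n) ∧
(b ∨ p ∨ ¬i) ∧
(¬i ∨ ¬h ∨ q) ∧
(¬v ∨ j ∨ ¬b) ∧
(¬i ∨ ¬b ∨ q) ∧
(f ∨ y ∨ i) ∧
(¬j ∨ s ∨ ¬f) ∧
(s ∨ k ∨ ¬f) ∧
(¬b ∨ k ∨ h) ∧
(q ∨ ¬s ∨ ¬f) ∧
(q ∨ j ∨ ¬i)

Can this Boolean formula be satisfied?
No

No, the formula is not satisfiable.

No assignment of truth values to the variables can make all 51 clauses true simultaneously.

The formula is UNSAT (unsatisfiable).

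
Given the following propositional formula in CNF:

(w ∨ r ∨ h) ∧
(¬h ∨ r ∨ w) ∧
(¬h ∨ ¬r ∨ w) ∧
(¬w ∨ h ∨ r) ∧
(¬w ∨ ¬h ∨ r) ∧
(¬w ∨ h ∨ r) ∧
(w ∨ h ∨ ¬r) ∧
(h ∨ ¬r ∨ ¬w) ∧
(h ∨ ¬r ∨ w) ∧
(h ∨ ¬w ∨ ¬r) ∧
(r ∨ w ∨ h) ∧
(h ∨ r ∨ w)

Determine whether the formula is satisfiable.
Yes

Yes, the formula is satisfiable.

One satisfying assignment is: h=True, w=True, r=True

Verification: With this assignment, all 12 clauses evaluate to true.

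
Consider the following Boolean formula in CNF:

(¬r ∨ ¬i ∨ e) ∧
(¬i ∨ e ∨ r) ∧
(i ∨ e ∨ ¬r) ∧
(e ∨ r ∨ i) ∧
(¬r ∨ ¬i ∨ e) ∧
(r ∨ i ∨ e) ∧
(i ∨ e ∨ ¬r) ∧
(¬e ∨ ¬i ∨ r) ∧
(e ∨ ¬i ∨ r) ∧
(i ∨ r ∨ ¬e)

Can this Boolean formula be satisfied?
Yes

Yes, the formula is satisfiable.

One satisfying assignment is: i=False, r=True, e=True

Verification: With this assignment, all 10 clauses evaluate to true.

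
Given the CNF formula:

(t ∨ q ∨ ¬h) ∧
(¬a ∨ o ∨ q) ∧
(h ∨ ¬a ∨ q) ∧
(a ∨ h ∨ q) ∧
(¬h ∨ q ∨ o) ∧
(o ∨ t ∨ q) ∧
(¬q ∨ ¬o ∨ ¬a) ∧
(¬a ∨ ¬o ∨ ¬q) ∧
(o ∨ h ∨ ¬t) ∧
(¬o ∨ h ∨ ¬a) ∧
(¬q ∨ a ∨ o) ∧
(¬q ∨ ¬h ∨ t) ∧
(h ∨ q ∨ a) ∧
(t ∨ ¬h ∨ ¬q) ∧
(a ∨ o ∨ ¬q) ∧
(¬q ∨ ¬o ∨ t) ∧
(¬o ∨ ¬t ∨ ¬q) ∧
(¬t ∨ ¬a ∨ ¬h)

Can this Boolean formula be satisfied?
Yes

Yes, the formula is satisfiable.

One satisfying assignment is: a=True, t=False, h=False, o=False, q=True

Verification: With this assignment, all 18 clauses evaluate to true.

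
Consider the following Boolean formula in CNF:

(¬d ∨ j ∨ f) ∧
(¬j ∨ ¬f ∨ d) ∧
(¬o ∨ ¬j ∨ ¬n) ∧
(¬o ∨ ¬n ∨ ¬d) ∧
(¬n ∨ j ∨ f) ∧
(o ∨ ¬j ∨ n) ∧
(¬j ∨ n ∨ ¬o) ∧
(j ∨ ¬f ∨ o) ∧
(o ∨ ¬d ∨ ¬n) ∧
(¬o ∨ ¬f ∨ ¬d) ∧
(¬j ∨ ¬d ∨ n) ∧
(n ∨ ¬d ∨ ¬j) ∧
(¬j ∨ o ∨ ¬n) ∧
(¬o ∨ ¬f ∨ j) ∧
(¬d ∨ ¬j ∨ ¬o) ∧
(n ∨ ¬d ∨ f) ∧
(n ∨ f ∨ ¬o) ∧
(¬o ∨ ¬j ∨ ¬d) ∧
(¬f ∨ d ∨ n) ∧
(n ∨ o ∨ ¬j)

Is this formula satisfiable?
Yes

Yes, the formula is satisfiable.

One satisfying assignment is: o=False, d=False, f=False, n=False, j=False

Verification: With this assignment, all 20 clauses evaluate to true.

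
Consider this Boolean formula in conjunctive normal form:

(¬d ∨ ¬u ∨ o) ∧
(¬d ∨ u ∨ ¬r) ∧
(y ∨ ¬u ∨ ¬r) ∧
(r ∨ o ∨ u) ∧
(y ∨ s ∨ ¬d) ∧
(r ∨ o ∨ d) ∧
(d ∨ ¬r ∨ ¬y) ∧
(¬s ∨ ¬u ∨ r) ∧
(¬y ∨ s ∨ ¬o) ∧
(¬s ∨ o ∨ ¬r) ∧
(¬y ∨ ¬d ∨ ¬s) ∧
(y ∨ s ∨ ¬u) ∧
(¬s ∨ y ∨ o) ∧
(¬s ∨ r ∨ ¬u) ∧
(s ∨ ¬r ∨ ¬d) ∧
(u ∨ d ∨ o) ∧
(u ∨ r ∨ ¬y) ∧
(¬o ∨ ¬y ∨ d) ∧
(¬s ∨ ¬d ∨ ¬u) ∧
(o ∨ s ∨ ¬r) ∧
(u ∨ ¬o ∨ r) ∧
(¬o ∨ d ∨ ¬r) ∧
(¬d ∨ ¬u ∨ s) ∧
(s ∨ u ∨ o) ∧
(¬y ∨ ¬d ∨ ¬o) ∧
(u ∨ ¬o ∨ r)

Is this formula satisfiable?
No

No, the formula is not satisfiable.

No assignment of truth values to the variables can make all 26 clauses true simultaneously.

The formula is UNSAT (unsatisfiable).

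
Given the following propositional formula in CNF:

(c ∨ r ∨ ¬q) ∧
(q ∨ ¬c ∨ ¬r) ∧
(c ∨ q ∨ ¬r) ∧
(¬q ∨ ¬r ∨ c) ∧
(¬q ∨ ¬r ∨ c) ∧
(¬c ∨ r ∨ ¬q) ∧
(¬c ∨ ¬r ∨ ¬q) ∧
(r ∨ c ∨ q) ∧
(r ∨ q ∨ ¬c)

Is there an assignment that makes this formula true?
No

No, the formula is not satisfiable.

No assignment of truth values to the variables can make all 9 clauses true simultaneously.

The formula is UNSAT (unsatisfiable).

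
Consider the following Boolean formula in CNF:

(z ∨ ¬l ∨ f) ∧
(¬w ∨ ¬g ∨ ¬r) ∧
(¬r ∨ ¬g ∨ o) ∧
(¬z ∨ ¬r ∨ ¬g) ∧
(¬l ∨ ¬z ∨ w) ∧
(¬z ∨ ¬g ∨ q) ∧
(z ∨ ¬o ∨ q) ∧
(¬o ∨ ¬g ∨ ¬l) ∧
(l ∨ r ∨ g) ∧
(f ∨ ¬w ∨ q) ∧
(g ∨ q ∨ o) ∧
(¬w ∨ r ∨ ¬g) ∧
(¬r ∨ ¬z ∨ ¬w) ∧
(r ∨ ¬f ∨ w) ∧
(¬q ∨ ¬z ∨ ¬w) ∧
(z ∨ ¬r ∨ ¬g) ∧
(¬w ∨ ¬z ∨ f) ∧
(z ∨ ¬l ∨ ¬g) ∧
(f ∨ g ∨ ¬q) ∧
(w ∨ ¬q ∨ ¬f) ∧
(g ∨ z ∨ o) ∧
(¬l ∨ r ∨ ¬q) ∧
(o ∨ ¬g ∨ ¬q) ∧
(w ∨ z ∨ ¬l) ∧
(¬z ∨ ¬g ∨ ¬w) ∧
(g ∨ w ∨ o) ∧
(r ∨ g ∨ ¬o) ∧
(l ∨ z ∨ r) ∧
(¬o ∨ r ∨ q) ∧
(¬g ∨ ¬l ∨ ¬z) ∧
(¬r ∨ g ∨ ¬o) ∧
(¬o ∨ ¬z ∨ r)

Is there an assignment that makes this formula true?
No

No, the formula is not satisfiable.

No assignment of truth values to the variables can make all 32 clauses true simultaneously.

The formula is UNSAT (unsatisfiable).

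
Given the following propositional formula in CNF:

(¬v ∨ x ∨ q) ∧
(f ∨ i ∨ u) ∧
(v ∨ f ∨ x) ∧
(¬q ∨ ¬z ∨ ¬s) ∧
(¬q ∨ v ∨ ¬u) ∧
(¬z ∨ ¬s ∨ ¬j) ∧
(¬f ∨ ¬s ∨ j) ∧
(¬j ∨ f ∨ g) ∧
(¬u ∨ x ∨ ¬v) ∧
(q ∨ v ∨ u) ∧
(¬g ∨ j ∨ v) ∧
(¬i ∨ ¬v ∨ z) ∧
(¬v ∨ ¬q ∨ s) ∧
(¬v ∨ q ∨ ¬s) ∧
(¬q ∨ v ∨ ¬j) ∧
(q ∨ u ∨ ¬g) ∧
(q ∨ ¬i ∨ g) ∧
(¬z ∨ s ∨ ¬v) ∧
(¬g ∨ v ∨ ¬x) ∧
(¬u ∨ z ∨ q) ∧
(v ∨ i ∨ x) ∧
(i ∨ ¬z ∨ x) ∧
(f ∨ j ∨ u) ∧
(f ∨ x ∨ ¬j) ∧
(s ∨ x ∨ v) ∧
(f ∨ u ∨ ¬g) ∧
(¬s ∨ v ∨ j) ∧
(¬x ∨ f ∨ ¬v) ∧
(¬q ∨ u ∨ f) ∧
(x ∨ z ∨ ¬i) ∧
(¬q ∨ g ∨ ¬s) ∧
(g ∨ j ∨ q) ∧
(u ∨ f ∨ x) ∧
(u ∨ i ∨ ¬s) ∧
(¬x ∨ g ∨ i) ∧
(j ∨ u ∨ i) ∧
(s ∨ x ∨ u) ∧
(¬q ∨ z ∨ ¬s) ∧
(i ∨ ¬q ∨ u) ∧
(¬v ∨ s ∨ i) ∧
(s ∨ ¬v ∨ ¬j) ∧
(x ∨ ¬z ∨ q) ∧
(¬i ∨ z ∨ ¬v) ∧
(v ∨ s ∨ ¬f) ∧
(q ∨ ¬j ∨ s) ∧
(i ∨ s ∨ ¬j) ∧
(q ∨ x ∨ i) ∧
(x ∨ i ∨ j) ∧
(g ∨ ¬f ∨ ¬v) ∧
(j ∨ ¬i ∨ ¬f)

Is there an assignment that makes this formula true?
No

No, the formula is not satisfiable.

No assignment of truth values to the variables can make all 50 clauses true simultaneously.

The formula is UNSAT (unsatisfiable).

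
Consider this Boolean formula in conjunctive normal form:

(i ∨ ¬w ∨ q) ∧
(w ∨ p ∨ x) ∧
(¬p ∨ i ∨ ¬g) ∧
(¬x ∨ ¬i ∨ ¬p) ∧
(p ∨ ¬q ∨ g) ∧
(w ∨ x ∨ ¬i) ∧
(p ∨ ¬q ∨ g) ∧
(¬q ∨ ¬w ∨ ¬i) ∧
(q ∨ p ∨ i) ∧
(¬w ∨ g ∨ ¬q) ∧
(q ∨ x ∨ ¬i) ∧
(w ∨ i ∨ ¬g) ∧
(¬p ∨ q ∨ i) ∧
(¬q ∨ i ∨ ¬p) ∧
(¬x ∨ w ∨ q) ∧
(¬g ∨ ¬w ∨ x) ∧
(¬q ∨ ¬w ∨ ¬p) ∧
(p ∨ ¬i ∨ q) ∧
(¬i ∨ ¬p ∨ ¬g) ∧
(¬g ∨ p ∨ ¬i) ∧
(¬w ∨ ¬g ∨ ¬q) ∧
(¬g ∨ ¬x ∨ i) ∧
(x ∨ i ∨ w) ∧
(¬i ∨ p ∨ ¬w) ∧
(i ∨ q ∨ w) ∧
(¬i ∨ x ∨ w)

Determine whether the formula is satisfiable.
No

No, the formula is not satisfiable.

No assignment of truth values to the variables can make all 26 clauses true simultaneously.

The formula is UNSAT (unsatisfiable).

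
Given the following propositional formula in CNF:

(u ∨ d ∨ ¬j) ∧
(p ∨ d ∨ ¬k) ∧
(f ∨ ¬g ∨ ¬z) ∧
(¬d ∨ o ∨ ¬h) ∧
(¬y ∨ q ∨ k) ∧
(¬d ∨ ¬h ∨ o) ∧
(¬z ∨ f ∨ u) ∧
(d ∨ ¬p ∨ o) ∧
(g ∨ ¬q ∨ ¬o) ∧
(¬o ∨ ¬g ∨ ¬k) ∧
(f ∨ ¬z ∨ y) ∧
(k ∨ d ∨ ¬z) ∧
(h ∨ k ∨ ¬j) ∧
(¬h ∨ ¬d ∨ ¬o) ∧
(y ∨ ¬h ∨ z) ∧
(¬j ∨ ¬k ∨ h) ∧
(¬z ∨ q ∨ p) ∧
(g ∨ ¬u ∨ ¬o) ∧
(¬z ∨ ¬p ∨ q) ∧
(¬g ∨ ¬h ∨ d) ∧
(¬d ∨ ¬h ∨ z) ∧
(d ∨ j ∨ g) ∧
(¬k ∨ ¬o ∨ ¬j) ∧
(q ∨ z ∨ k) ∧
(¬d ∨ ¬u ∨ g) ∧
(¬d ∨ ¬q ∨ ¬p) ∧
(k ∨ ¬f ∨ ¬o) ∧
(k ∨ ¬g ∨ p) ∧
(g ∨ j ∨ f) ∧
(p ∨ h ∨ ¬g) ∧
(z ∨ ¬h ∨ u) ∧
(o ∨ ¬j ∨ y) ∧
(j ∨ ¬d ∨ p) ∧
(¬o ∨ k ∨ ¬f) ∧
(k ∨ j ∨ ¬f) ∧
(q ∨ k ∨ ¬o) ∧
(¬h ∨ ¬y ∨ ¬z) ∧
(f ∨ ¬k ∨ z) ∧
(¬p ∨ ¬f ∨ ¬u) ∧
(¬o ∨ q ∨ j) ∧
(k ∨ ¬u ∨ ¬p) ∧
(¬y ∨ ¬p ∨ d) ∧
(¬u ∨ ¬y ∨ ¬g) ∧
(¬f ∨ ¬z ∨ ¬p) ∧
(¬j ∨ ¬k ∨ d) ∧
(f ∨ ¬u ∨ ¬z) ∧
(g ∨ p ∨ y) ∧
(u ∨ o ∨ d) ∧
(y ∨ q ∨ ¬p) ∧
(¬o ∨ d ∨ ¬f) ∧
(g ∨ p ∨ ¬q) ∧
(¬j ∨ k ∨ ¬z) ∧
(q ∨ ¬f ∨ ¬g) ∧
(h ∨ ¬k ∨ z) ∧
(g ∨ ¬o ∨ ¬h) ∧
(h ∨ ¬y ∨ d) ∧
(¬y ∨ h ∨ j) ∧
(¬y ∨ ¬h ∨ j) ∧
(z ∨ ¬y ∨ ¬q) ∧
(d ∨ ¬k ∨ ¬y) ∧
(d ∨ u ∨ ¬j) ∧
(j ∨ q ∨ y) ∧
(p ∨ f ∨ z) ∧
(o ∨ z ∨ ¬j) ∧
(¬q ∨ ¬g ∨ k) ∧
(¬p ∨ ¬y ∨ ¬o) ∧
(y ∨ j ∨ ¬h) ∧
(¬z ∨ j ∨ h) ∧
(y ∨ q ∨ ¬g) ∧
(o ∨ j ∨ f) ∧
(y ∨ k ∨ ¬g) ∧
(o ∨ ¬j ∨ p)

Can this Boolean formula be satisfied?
No

No, the formula is not satisfiable.

No assignment of truth values to the variables can make all 72 clauses true simultaneously.

The formula is UNSAT (unsatisfiable).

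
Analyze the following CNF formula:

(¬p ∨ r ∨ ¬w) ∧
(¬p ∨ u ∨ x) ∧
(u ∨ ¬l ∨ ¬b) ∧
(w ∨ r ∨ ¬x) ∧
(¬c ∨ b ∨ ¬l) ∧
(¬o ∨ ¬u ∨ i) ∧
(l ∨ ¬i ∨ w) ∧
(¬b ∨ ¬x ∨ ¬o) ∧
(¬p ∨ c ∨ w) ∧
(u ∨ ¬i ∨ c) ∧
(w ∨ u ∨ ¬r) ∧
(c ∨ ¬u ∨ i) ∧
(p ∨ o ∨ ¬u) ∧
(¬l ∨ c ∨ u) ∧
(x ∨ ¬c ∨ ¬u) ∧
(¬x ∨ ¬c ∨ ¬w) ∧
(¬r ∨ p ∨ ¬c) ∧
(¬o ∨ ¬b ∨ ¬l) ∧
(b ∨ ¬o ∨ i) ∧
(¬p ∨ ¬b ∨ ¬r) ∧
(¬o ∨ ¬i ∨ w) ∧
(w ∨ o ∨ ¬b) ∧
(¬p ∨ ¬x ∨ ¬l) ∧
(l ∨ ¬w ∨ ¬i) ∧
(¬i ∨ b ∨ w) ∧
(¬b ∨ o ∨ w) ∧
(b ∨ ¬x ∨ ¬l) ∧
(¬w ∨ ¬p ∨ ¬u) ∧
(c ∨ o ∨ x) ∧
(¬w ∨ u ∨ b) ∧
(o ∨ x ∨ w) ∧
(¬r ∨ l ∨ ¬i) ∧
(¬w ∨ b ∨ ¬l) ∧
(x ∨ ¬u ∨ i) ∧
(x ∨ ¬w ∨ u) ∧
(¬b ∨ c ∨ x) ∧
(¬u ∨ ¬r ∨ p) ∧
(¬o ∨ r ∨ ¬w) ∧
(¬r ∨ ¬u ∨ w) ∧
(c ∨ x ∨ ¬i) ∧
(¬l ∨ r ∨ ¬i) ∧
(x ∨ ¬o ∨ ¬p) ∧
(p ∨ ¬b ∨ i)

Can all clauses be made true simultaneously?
No

No, the formula is not satisfiable.

No assignment of truth values to the variables can make all 43 clauses true simultaneously.

The formula is UNSAT (unsatisfiable).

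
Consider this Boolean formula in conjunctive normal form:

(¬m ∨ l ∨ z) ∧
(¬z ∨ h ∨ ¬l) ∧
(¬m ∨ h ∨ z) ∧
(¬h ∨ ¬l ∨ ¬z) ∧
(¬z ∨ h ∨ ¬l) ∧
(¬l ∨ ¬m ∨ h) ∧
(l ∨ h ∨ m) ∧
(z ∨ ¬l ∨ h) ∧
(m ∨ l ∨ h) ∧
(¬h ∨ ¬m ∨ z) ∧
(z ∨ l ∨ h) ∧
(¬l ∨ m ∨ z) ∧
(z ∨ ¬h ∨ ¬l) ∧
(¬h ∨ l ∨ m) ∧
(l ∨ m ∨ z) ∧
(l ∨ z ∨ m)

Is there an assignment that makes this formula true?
Yes

Yes, the formula is satisfiable.

One satisfying assignment is: l=False, h=False, z=True, m=True

Verification: With this assignment, all 16 clauses evaluate to true.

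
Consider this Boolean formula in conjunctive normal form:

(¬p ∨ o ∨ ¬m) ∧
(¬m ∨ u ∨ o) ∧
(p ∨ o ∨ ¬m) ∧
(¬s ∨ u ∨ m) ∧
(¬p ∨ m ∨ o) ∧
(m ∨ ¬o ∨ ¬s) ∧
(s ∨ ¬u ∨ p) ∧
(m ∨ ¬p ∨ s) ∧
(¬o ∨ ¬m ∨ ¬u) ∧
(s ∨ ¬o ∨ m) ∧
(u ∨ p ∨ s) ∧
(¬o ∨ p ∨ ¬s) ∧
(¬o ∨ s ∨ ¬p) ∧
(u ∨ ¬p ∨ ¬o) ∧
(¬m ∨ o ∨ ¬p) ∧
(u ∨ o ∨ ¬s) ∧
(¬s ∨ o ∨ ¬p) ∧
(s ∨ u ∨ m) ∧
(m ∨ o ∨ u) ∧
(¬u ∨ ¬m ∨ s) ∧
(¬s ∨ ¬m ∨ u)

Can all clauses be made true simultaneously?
Yes

Yes, the formula is satisfiable.

One satisfying assignment is: p=False, m=False, o=False, u=True, s=True

Verification: With this assignment, all 21 clauses evaluate to true.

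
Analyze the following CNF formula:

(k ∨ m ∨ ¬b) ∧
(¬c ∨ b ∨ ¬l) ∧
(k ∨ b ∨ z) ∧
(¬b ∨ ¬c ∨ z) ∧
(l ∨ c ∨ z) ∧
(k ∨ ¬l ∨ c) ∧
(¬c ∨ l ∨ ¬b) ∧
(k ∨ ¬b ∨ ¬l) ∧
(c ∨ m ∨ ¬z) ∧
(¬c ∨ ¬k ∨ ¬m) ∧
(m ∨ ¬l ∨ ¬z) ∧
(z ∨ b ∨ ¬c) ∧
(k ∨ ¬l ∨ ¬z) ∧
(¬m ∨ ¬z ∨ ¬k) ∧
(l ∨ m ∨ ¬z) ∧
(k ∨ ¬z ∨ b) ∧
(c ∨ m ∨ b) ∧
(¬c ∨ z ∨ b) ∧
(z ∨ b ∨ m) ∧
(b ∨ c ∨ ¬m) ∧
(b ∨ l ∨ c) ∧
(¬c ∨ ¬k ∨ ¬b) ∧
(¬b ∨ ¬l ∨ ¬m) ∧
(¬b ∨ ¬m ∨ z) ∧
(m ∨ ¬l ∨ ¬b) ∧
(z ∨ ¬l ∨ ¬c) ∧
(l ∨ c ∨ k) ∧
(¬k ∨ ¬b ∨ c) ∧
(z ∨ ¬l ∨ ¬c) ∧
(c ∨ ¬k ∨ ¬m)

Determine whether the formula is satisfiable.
No

No, the formula is not satisfiable.

No assignment of truth values to the variables can make all 30 clauses true simultaneously.

The formula is UNSAT (unsatisfiable).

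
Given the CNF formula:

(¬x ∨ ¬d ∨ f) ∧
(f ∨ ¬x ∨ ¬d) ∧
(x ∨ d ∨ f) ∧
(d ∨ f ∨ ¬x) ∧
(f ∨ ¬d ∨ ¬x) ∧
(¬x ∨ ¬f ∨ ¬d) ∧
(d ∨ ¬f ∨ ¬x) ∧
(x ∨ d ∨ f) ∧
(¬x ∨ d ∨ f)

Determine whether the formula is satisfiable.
Yes

Yes, the formula is satisfiable.

One satisfying assignment is: d=True, x=False, f=False

Verification: With this assignment, all 9 clauses evaluate to true.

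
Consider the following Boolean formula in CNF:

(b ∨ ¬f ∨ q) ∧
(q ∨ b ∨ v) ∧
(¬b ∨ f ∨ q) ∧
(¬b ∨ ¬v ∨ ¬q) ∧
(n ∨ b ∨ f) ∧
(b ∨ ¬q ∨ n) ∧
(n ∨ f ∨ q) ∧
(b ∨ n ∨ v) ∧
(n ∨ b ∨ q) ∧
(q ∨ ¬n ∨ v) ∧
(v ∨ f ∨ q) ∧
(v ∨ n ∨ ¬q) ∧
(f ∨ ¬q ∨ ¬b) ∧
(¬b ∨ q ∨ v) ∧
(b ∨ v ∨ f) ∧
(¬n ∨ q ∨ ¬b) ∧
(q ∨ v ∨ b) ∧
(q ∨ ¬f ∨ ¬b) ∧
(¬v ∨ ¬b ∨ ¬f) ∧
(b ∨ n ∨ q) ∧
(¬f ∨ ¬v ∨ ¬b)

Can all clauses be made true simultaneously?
Yes

Yes, the formula is satisfiable.

One satisfying assignment is: f=False, n=True, v=True, q=False, b=False

Verification: With this assignment, all 21 clauses evaluate to true.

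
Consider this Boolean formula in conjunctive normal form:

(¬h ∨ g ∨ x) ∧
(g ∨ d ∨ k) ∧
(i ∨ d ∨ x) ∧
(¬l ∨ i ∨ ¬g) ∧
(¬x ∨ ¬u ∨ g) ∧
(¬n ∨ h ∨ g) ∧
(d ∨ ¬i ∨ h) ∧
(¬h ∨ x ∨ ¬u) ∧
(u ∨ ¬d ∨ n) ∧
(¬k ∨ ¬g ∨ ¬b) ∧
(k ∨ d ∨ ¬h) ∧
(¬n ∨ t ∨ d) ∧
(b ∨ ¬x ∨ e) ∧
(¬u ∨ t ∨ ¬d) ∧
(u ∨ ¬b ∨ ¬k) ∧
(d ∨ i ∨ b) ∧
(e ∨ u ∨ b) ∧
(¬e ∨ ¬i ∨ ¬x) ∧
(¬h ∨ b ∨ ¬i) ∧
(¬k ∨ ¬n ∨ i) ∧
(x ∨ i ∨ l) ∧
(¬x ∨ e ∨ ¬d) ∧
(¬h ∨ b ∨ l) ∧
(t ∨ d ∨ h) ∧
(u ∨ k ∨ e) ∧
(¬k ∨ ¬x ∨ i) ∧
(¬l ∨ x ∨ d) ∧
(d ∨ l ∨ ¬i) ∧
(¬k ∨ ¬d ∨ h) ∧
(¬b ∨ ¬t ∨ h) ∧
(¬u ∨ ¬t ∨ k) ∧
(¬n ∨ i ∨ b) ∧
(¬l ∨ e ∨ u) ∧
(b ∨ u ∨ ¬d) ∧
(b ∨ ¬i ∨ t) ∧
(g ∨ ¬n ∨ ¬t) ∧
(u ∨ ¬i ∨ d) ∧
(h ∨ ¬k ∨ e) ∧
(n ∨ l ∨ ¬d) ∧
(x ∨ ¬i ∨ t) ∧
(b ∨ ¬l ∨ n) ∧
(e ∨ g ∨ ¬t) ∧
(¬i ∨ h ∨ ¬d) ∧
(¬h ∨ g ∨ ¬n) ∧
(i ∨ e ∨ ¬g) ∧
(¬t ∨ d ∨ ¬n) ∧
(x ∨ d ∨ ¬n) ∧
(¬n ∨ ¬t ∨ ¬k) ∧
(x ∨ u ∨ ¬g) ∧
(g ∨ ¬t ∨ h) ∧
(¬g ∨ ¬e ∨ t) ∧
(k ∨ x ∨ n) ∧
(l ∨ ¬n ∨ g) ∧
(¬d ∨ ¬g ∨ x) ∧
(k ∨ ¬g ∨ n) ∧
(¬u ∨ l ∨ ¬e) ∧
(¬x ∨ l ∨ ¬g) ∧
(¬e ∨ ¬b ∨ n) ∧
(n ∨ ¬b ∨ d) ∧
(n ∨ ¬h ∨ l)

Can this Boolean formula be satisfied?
No

No, the formula is not satisfiable.

No assignment of truth values to the variables can make all 60 clauses true simultaneously.

The formula is UNSAT (unsatisfiable).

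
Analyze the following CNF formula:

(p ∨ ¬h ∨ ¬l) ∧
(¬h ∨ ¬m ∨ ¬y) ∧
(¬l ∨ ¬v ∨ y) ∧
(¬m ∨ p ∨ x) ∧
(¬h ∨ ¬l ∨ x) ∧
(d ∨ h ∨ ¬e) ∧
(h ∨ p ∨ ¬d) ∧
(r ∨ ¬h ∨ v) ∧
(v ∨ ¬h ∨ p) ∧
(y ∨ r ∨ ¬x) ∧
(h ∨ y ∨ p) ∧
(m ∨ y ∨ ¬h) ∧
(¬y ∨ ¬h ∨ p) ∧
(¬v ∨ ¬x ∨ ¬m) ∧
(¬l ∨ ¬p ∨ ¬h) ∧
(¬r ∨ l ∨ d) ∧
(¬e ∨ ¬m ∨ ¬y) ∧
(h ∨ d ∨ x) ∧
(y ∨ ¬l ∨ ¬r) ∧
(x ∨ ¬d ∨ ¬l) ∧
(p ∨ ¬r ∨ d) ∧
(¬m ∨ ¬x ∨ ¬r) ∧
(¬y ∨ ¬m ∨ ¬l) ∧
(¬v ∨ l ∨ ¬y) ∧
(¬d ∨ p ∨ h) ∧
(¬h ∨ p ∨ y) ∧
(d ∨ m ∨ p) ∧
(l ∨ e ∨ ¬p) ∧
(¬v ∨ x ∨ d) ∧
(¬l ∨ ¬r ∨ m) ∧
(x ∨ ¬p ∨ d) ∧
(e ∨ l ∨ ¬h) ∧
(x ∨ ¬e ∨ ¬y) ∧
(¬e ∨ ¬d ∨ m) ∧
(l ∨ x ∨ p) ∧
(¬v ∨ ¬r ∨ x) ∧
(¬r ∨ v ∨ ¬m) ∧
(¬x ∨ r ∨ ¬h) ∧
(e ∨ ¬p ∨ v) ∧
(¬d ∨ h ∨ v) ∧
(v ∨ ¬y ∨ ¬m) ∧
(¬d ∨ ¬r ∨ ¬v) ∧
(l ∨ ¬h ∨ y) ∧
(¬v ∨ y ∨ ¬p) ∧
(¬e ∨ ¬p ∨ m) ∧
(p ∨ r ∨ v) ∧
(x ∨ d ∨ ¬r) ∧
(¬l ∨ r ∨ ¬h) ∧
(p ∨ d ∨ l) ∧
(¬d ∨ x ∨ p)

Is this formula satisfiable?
Yes

Yes, the formula is satisfiable.

One satisfying assignment is: p=True, y=True, d=False, l=True, x=True, v=True, h=False, r=False, e=False, m=False

Verification: With this assignment, all 50 clauses evaluate to true.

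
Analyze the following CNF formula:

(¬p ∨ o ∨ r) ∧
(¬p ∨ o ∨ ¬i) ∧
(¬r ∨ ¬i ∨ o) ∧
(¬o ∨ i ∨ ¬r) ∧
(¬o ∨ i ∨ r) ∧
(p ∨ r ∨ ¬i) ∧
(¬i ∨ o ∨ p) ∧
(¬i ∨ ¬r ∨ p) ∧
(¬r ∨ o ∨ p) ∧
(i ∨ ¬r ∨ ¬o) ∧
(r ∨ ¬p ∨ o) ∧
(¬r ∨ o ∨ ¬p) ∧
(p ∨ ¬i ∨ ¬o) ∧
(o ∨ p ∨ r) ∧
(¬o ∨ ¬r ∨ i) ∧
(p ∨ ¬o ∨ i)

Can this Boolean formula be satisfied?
Yes

Yes, the formula is satisfiable.

One satisfying assignment is: p=True, i=True, r=True, o=True

Verification: With this assignment, all 16 clauses evaluate to true.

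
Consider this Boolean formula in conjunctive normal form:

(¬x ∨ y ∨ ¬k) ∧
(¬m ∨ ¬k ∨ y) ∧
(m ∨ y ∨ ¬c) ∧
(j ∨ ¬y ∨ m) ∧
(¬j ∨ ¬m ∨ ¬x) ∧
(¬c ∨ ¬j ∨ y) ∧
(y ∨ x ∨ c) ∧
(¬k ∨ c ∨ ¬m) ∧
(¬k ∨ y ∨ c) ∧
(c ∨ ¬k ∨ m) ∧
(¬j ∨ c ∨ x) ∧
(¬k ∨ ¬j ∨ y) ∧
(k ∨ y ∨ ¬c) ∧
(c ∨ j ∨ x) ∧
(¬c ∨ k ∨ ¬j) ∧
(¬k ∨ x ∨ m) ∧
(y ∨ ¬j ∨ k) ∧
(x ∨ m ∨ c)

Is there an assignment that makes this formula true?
Yes

Yes, the formula is satisfiable.

One satisfying assignment is: j=False, m=False, y=False, c=False, x=True, k=False

Verification: With this assignment, all 18 clauses evaluate to true.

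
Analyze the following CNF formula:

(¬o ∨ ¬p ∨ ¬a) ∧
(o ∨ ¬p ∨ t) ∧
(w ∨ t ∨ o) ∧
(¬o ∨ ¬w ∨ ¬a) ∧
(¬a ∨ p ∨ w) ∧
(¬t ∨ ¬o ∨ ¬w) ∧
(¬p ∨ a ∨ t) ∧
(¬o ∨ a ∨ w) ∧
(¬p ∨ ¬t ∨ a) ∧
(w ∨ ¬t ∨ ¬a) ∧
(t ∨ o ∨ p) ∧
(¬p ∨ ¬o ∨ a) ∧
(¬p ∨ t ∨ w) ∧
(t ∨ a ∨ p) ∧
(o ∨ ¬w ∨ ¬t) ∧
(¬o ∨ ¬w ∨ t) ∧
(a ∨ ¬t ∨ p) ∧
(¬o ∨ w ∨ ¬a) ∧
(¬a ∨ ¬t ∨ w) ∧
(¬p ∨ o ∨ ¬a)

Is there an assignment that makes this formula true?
No

No, the formula is not satisfiable.

No assignment of truth values to the variables can make all 20 clauses true simultaneously.

The formula is UNSAT (unsatisfiable).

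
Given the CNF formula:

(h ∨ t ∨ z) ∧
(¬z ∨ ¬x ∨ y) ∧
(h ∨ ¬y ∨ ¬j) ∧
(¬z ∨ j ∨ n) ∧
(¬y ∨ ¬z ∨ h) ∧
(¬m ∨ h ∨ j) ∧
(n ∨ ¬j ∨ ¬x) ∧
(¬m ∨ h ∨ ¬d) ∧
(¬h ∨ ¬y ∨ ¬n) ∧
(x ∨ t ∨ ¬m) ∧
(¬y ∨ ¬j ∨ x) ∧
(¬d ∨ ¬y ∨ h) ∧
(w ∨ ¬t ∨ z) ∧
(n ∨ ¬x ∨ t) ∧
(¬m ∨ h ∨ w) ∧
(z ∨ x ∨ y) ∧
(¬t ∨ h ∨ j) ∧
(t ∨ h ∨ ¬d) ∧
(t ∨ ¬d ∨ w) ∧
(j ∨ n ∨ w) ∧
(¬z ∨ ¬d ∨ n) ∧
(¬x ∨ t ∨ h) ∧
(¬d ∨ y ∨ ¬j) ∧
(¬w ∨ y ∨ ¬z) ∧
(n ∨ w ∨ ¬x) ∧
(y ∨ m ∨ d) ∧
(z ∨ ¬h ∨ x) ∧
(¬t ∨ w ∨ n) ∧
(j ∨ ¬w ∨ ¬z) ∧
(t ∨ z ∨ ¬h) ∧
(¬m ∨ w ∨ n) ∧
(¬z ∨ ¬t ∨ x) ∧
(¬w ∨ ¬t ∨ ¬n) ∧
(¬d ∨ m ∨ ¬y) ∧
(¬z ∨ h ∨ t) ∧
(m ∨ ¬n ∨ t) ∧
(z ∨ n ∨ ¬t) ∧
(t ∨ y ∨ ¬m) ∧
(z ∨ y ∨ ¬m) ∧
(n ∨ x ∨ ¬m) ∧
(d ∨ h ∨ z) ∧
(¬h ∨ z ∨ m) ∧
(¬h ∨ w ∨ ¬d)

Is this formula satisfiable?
No

No, the formula is not satisfiable.

No assignment of truth values to the variables can make all 43 clauses true simultaneously.

The formula is UNSAT (unsatisfiable).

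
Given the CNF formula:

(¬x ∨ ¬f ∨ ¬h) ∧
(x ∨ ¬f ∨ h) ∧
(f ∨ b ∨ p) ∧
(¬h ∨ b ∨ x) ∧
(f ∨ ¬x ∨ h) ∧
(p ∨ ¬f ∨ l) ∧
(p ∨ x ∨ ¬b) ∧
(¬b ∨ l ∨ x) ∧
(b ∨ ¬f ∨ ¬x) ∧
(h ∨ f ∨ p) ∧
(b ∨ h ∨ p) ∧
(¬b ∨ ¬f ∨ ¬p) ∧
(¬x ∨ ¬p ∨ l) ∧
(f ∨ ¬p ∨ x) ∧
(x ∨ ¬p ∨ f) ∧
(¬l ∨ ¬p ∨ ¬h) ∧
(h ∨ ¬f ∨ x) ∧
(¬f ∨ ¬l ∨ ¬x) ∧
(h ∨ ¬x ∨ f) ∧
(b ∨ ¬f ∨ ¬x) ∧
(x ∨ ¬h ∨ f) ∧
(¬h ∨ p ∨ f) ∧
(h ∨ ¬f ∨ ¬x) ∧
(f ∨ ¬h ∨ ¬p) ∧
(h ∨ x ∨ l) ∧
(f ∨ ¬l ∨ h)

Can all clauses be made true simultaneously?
No

No, the formula is not satisfiable.

No assignment of truth values to the variables can make all 26 clauses true simultaneously.

The formula is UNSAT (unsatisfiable).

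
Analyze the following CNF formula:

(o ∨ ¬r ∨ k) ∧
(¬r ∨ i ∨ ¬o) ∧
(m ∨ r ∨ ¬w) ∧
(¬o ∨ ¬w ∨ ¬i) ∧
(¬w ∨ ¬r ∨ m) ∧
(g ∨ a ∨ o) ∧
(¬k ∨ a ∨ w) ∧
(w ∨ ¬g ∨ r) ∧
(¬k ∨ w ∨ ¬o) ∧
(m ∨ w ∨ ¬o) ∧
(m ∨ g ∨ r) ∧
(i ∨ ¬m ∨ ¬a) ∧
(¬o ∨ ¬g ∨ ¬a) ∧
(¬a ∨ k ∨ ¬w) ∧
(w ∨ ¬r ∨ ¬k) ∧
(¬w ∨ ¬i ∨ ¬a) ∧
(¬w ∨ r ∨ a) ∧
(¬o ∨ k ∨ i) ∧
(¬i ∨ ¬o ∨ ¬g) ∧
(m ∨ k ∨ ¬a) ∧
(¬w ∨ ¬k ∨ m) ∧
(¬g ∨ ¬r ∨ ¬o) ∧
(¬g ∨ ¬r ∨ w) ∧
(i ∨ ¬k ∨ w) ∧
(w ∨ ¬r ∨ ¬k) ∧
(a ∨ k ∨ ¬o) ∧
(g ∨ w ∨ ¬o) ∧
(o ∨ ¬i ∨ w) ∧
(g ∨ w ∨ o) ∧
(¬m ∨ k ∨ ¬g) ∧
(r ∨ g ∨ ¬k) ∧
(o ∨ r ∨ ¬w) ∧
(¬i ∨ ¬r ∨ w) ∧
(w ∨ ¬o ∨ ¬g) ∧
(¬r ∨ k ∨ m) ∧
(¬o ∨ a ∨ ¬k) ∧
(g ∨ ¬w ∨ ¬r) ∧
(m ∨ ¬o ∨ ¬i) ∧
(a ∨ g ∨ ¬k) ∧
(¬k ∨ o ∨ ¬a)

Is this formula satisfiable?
Yes

Yes, the formula is satisfiable.

One satisfying assignment is: o=False, i=False, r=True, k=True, m=True, a=False, w=True, g=True

Verification: With this assignment, all 40 clauses evaluate to true.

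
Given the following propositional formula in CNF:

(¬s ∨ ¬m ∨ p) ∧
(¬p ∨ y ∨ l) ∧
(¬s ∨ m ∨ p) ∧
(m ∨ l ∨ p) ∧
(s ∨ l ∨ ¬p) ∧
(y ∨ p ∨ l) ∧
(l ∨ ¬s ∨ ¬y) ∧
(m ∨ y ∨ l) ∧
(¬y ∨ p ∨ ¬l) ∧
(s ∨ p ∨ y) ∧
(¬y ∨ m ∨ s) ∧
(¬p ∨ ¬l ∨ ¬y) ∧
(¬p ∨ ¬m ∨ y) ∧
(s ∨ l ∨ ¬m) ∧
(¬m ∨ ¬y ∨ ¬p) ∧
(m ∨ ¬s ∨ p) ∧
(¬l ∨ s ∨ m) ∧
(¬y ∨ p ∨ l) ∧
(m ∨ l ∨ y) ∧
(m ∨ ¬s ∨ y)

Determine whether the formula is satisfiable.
No

No, the formula is not satisfiable.

No assignment of truth values to the variables can make all 20 clauses true simultaneously.

The formula is UNSAT (unsatisfiable).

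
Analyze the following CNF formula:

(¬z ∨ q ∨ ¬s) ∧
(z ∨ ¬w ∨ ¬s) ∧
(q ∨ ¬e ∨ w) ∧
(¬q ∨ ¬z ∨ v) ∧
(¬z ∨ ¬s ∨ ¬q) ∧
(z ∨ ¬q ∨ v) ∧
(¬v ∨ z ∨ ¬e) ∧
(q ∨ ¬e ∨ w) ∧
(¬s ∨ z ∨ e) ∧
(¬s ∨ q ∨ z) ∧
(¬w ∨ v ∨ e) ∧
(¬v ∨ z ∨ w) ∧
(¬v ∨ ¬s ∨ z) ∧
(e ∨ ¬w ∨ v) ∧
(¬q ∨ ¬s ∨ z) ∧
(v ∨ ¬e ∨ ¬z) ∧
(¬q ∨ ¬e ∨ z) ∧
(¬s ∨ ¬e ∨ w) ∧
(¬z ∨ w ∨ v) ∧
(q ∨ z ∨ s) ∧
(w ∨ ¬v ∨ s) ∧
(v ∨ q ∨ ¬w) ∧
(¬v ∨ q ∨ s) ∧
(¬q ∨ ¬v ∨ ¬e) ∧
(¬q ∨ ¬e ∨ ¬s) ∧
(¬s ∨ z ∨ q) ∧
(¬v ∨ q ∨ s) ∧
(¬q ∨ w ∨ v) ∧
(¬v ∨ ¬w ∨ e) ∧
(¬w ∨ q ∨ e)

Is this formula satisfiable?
No

No, the formula is not satisfiable.

No assignment of truth values to the variables can make all 30 clauses true simultaneously.

The formula is UNSAT (unsatisfiable).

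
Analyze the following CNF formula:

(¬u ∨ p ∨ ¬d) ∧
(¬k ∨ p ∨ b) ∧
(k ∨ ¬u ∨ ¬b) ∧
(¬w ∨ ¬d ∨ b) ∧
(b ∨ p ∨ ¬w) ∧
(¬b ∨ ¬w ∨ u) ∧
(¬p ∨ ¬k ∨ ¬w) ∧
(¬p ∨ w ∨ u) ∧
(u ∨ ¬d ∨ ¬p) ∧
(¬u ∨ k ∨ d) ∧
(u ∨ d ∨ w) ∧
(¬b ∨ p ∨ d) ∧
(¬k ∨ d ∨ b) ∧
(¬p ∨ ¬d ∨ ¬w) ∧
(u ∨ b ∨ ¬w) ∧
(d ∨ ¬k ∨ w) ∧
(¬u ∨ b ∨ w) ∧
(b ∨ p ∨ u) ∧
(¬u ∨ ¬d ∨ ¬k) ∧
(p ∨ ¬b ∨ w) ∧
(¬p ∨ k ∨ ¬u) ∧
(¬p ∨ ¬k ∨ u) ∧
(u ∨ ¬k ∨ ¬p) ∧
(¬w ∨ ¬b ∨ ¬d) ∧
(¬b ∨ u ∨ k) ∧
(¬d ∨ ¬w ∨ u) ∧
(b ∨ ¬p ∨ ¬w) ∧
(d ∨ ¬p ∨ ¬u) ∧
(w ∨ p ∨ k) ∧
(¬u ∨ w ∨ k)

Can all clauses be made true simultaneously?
No

No, the formula is not satisfiable.

No assignment of truth values to the variables can make all 30 clauses true simultaneously.

The formula is UNSAT (unsatisfiable).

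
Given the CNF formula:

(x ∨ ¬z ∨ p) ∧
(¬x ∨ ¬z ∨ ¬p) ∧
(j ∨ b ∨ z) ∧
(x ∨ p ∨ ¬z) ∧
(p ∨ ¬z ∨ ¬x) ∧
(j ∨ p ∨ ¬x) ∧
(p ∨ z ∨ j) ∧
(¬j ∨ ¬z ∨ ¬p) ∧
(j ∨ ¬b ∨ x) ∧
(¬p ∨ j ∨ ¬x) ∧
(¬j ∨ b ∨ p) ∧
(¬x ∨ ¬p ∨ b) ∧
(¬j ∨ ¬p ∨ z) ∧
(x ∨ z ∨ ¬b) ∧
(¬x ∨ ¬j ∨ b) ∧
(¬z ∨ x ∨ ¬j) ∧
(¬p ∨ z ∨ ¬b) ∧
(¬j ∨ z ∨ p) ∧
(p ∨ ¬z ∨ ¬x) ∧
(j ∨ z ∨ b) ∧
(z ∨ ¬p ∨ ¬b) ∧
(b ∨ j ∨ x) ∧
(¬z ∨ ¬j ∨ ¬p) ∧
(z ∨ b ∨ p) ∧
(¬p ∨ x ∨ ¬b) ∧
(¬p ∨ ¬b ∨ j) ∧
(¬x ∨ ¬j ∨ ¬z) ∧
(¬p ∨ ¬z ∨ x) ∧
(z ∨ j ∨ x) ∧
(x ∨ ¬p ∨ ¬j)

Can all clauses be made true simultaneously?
No

No, the formula is not satisfiable.

No assignment of truth values to the variables can make all 30 clauses true simultaneously.

The formula is UNSAT (unsatisfiable).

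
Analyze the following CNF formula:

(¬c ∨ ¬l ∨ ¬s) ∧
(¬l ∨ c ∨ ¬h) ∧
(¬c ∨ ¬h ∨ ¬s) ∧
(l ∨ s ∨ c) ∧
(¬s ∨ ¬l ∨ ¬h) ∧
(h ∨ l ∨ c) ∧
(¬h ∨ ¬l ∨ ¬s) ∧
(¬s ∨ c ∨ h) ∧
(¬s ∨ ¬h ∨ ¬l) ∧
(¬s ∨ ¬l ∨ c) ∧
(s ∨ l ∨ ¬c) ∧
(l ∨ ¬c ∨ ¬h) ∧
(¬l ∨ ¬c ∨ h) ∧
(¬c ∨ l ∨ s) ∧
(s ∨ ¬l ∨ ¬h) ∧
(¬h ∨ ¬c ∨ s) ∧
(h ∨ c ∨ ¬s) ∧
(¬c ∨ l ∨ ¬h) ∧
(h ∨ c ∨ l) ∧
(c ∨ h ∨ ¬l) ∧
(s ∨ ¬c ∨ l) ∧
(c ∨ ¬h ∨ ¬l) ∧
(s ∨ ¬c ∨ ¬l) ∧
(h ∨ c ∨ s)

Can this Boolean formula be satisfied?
Yes

Yes, the formula is satisfiable.

One satisfying assignment is: h=False, s=True, l=False, c=True

Verification: With this assignment, all 24 clauses evaluate to true.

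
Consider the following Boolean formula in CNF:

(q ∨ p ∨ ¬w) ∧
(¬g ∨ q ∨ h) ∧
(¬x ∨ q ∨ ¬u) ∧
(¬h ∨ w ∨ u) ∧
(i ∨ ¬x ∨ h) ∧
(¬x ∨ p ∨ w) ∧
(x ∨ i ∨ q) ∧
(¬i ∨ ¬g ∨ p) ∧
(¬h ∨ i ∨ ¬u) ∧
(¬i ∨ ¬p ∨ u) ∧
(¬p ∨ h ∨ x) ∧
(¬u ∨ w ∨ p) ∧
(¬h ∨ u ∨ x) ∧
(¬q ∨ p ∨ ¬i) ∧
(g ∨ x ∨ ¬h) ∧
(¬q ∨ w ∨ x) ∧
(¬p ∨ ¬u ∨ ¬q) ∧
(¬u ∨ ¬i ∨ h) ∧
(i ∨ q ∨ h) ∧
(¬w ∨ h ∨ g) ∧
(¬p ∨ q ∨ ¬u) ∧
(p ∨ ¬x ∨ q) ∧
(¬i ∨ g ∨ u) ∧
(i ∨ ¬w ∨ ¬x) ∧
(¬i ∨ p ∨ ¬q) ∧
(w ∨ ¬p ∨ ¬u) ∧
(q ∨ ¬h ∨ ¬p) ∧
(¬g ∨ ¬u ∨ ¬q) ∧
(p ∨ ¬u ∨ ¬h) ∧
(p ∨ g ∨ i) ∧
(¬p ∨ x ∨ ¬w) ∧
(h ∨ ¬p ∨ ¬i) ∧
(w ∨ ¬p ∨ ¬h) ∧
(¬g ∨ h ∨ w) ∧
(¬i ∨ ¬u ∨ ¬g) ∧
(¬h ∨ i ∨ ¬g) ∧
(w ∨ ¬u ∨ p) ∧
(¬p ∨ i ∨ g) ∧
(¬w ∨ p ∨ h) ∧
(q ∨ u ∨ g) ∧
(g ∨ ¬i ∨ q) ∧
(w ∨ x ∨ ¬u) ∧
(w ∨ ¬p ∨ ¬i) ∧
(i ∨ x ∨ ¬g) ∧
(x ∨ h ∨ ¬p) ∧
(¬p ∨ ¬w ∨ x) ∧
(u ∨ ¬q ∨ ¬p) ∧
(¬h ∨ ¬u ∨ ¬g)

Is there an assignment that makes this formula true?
No

No, the formula is not satisfiable.

No assignment of truth values to the variables can make all 48 clauses true simultaneously.

The formula is UNSAT (unsatisfiable).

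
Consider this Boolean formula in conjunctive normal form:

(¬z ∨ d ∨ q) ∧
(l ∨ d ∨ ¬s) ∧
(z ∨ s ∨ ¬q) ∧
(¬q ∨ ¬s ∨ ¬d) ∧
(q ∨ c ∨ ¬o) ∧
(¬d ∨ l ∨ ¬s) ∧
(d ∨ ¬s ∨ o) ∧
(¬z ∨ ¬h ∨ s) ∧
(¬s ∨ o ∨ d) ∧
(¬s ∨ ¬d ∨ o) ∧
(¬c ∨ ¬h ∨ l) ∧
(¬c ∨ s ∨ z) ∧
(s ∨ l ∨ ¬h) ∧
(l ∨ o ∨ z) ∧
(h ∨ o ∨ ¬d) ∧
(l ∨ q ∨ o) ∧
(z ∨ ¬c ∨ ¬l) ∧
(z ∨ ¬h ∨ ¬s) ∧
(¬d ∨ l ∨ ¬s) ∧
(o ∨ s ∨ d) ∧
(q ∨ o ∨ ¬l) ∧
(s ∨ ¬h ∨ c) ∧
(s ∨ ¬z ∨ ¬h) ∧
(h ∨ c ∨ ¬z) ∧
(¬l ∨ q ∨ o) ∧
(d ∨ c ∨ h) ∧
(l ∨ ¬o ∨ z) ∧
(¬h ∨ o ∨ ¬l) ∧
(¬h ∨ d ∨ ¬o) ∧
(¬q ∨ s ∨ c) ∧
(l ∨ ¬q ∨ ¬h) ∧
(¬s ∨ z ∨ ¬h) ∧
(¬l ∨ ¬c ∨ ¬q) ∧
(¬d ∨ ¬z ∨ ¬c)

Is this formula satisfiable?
Yes

Yes, the formula is satisfiable.

One satisfying assignment is: s=False, l=False, h=False, q=True, z=True, d=False, o=True, c=True

Verification: With this assignment, all 34 clauses evaluate to true.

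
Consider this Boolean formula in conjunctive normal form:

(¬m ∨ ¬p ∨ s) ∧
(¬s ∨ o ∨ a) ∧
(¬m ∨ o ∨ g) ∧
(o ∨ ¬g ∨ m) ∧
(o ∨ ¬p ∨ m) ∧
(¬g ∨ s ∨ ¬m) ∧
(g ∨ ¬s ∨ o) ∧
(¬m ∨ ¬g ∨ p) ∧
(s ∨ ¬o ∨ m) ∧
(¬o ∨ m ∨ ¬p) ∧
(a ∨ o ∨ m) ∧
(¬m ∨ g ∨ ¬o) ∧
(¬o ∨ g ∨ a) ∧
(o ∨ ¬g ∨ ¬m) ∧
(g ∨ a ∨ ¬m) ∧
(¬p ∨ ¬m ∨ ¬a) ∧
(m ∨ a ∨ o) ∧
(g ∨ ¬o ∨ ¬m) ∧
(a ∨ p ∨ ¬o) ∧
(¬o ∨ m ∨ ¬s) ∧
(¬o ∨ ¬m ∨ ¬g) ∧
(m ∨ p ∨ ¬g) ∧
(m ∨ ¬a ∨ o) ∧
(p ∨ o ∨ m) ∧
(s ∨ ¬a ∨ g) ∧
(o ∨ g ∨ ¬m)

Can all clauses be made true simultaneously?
No

No, the formula is not satisfiable.

No assignment of truth values to the variables can make all 26 clauses true simultaneously.

The formula is UNSAT (unsatisfiable).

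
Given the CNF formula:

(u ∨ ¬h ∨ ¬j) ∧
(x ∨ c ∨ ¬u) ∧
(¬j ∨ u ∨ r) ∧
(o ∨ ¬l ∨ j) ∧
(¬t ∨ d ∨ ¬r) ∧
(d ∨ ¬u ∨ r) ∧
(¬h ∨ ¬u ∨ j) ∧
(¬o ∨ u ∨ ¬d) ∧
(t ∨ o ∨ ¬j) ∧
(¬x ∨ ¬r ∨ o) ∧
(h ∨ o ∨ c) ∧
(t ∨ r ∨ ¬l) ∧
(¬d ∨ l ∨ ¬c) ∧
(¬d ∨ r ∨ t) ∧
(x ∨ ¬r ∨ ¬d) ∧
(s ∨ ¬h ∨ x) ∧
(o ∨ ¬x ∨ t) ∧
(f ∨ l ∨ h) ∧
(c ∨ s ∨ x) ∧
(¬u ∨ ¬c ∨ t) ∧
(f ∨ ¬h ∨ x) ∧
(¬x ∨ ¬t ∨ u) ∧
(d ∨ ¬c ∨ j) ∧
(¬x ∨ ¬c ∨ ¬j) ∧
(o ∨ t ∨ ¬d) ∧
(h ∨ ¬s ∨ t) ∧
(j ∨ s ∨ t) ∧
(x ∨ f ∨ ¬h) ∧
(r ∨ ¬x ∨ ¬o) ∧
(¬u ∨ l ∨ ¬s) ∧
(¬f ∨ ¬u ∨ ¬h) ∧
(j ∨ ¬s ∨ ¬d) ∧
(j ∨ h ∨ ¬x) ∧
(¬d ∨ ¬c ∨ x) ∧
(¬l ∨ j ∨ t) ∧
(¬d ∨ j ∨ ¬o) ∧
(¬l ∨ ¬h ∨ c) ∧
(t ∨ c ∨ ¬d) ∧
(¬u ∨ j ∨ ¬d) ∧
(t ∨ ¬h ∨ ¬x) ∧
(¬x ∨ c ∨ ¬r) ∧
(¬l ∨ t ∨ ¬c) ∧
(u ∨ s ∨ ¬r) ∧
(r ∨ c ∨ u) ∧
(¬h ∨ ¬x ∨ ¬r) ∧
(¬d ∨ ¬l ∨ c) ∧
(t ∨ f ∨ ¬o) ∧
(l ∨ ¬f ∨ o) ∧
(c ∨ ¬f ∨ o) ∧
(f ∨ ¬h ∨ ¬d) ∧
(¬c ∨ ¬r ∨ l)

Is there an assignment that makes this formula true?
Yes

Yes, the formula is satisfiable.

One satisfying assignment is: c=False, d=False, t=False, o=True, s=True, h=True, r=True, f=True, x=False, j=False, u=False, l=False

Verification: With this assignment, all 51 clauses evaluate to true.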